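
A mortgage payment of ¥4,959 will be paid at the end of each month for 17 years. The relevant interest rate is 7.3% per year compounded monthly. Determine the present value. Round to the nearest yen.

¥578,627

This is an ordinary annuity: 204 payments of ¥4,959 at the end of each month.
Periodic rate r = 0.073/12 per month; n is counted in months.
PV = PMT × [(1 − (1+r)^−n)/r] = 4,959 × [1 − (1+r)^−204] / r = ¥578,627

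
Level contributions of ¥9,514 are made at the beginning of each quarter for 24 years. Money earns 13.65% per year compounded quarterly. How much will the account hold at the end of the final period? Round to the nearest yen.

This is an annuity due: 96 deposits of ¥9,514 at the beginning of each quarter.
Periodic rate r = 0.1365/4 per quarter; n is counted in quarters.
FV = PMT × [((1+r)^n − 1)/r] × (1+r) = 9,514 × [(1+r)^96 − 1] / r × (1+r) = ¥6,937,307

¥6,937,307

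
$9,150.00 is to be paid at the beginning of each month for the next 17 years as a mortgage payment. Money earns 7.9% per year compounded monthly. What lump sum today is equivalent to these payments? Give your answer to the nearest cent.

$1,032,181.46

This is an annuity due: 204 payments of $9,150.00 at the beginning of each month.
Periodic rate r = 0.079/12 per month; n is counted in months.
PV = PMT × [(1 − (1+r)^−n)/r] × (1+r) = 9,150 × [1 − (1+r)^−204] / r × (1+r) = $1,032,181.46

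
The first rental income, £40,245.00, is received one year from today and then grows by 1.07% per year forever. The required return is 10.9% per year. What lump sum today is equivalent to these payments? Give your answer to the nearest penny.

£409,409.97

Periodic rate r = 0.109 per year.
Growing perpetuity (Gordon): PV = PMT₁ / (r − g) = 40,245 / (r − 0.0107) = £409,409.97.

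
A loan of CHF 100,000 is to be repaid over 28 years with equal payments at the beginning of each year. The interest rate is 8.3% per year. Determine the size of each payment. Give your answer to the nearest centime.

Level annuity due; solve PV = PMT × [(1 − (1+r)^−n)/r] × (1+r) for PMT.
Periodic rate r = 0.083 per year.
With n = 28: PMT = 100,000 / ([(1 − (1+r)^−n)/r] × (1+r)) = CHF 8,584.61

CHF 8,584.61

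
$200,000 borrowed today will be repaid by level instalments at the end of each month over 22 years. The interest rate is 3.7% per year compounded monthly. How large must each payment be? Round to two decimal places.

Level ordinary annuity; solve PV = PMT × [(1 − (1+r)^−n)/r] for PMT.
Periodic rate r = 0.037/12 per month; n is counted in months.
With n = 264: PMT = 200,000 / ([(1 − (1+r)^−n)/r]) = $1,108.39

$1,108.39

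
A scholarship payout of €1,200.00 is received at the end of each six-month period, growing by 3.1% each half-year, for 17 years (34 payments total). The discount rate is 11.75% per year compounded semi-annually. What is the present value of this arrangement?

€25,715.08

Periodic rate r = 0.1175/2 per half-year; n is counted in half-years.
Growing ordinary annuity: PV = PMT₁ × [1 − ((1+g)/(1+r))^n] / (r − g) = 1,200 × [1 − ((1+0.031)/(1+r))^34] / (r − 0.031) = €25,715.08.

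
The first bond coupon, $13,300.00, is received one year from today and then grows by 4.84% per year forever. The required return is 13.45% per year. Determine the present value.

$154,471.54

Periodic rate r = 0.1345 per year.
Growing perpetuity (Gordon): PV = PMT₁ / (r − g) = 13,300 / (r − 0.0484) = $154,471.54.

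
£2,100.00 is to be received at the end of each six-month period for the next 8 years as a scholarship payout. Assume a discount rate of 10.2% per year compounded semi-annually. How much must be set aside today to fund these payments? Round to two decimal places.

This is an ordinary annuity: 16 payments of £2,100.00 at the end of each six-month period.
Periodic rate r = 0.102/2 per half-year; n is counted in half-years.
PV = PMT × [(1 − (1+r)^−n)/r] = 2,100 × [1 − (1+r)^−16] / r = £22,598.18

£22,598.18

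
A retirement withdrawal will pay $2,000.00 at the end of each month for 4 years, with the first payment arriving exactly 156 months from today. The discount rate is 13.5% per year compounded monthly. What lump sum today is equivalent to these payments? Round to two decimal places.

$13,042.70

Ordinary annuity of 48 payments, first payment at period 156.
Periodic rate r = 0.135/12 per month; n is counted in months.
The ordinary-annuity PV formula values the stream one period before the first payment (period 155); discount that back 155 periods:
PV₀ = 2,000 × [1 − (1+r)^−48] / r × (1+r)^−155 = $13,042.70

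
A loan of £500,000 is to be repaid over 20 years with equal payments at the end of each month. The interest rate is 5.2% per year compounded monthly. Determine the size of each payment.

£3,355.27

Level ordinary annuity; solve PV = PMT × [(1 − (1+r)^−n)/r] for PMT.
Periodic rate r = 0.052/12 per month; n is counted in months.
With n = 240: PMT = 500,000 / ([(1 − (1+r)^−n)/r]) = £3,355.27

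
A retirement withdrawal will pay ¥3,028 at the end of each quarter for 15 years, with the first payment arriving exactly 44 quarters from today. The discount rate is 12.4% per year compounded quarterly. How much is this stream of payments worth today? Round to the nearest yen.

¥22,074

Ordinary annuity of 60 payments, first payment at period 44.
Periodic rate r = 0.124/4 per quarter; n is counted in quarters.
The ordinary-annuity PV formula values the stream one period before the first payment (period 43); discount that back 43 periods:
PV₀ = 3,028 × [1 − (1+r)^−60] / r × (1+r)^−43 = ¥22,074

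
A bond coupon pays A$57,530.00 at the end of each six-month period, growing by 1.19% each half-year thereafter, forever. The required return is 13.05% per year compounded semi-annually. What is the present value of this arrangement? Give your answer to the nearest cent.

Periodic rate r = 0.1305/2 per half-year.
Growing perpetuity (Gordon): PV = PMT₁ / (r − g) = 57,530 / (r − 0.0119) = A$1,078,350.52.

A$1,078,350.52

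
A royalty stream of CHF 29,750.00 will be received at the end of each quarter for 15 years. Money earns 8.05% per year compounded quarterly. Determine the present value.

This is an ordinary annuity: 60 payments of CHF 29,750.00 at the end of each quarter.
Periodic rate r = 0.0805/4 per quarter; n is counted in quarters.
PV = PMT × [(1 − (1+r)^−n)/r] = 29,750 × [1 − (1+r)^−60] / r = CHF 1,031,013.67

CHF 1,031,013.67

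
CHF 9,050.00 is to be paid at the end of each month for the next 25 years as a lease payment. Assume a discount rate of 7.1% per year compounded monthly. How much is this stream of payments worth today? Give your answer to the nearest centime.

CHF 1,268,979.92

This is an ordinary annuity: 300 payments of CHF 9,050.00 at the end of each month.
Periodic rate r = 0.071/12 per month; n is counted in months.
PV = PMT × [(1 − (1+r)^−n)/r] = 9,050 × [1 − (1+r)^−300] / r = CHF 1,268,979.92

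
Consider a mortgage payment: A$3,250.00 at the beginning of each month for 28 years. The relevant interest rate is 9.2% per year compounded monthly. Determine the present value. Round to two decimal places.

A$394,344.61

This is an annuity due: 336 payments of A$3,250.00 at the beginning of each month.
Periodic rate r = 0.092/12 per month; n is counted in months.
PV = PMT × [(1 − (1+r)^−n)/r] × (1+r) = 3,250 × [1 − (1+r)^−336] / r × (1+r) = A$394,344.61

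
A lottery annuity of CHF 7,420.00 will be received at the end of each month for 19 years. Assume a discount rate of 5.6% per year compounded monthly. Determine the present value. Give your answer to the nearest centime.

This is an ordinary annuity: 228 payments of CHF 7,420.00 at the end of each month.
Periodic rate r = 0.056/12 per month; n is counted in months.
PV = PMT × [(1 − (1+r)^−n)/r] = 7,420 × [1 − (1+r)^−228] / r = CHF 1,039,974.71

CHF 1,039,974.71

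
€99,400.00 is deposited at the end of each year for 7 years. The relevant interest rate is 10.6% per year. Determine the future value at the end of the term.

€960,570.97

This is an ordinary annuity: 7 deposits of €99,400.00 at the end of each year.
Periodic rate r = 0.106 per year.
FV = PMT × [((1+r)^n − 1)/r] = 99,400 × [(1+r)^7 − 1] / r = €960,570.97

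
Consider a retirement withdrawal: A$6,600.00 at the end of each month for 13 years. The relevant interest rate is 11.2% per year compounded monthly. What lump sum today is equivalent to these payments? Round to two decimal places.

This is an ordinary annuity: 156 payments of A$6,600.00 at the end of each month.
Periodic rate r = 0.112/12 per month; n is counted in months.
PV = PMT × [(1 − (1+r)^−n)/r] = 6,600 × [1 − (1+r)^−156] / r = A$541,143.26

A$541,143.26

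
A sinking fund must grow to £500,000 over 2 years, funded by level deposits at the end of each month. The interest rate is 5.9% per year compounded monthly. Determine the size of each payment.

Level ordinary annuity; solve FV = PMT × [((1+r)^n − 1)/r] for PMT.
Periodic rate r = 0.059/12 per month; n is counted in months.
With n = 24: PMT = 500,000 / ([((1+r)^n − 1)/r]) = £19,679.45

£19,679.45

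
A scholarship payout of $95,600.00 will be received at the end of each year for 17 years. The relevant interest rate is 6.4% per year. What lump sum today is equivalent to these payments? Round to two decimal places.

$973,430.33

This is an ordinary annuity: 17 payments of $95,600.00 at the end of each year.
Periodic rate r = 0.064 per year.
PV = PMT × [(1 − (1+r)^−n)/r] = 95,600 × [1 − (1+r)^−17] / r = $973,430.33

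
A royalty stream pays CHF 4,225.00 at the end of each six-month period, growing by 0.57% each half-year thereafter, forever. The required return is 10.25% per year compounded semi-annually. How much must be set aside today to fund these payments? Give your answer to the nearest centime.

CHF 92,755.21

Periodic rate r = 0.1025/2 per half-year.
Growing perpetuity (Gordon): PV = PMT₁ / (r − g) = 4,225 / (r − 0.0057) = CHF 92,755.21.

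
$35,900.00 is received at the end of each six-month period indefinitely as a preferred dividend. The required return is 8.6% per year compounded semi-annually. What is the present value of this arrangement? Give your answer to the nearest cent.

$834,883.72

Periodic rate r = 0.086/2 per half-year.
Level perpetuity: PV = PMT / r = 35,900 / (0.086/2) = $834,883.72.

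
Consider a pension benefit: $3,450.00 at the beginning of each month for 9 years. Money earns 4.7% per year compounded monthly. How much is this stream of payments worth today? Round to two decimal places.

$304,535.52

This is an annuity due: 108 payments of $3,450.00 at the beginning of each month.
Periodic rate r = 0.047/12 per month; n is counted in months.
PV = PMT × [(1 − (1+r)^−n)/r] × (1+r) = 3,450 × [1 − (1+r)^−108] / r × (1+r) = $304,535.52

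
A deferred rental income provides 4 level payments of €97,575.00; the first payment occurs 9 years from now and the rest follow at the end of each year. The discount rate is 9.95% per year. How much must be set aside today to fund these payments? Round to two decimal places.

€144,973.20

Ordinary annuity of 4 payments, first payment at period 9.
Periodic rate r = 0.0995 per year.
The ordinary-annuity PV formula values the stream one period before the first payment (period 8); discount that back 8 periods:
PV₀ = 97,575 × [1 − (1+r)^−4] / r × (1+r)^−8 = €144,973.20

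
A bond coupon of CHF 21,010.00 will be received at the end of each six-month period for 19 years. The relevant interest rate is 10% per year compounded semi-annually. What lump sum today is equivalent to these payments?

CHF 354,394.43

This is an ordinary annuity: 38 payments of CHF 21,010.00 at the end of each six-month period.
Periodic rate r = 0.1/2 per half-year; n is counted in half-years.
PV = PMT × [(1 − (1+r)^−n)/r] = 21,010 × [1 − (1+r)^−38] / r = CHF 354,394.43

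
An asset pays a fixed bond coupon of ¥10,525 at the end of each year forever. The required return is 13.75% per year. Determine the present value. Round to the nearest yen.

Periodic rate r = 0.1375 per year.
Level perpetuity: PV = PMT / r = 10,525 / (0.1375) = ¥76,545.

¥76,545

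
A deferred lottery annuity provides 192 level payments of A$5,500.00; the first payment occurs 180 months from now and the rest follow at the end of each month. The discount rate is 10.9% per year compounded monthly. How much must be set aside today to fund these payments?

Ordinary annuity of 192 payments, first payment at period 180.
Periodic rate r = 0.109/12 per month; n is counted in months.
The ordinary-annuity PV formula values the stream one period before the first payment (period 179); discount that back 179 periods:
PV₀ = 5,500 × [1 − (1+r)^−192] / r × (1+r)^−179 = A$98,855.19

A$98,855.19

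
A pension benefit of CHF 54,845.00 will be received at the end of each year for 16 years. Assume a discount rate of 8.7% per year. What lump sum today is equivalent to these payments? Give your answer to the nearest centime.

CHF 464,464.59

This is an ordinary annuity: 16 payments of CHF 54,845.00 at the end of each year.
Periodic rate r = 0.087 per year.
PV = PMT × [(1 − (1+r)^−n)/r] = 54,845 × [1 − (1+r)^−16] / r = CHF 464,464.59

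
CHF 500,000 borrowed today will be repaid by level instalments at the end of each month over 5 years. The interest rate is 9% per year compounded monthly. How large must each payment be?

CHF 10,379.18

Level ordinary annuity; solve PV = PMT × [(1 − (1+r)^−n)/r] for PMT.
Periodic rate r = 0.09/12 per month; n is counted in months.
With n = 60: PMT = 500,000 / ([(1 − (1+r)^−n)/r]) = CHF 10,379.18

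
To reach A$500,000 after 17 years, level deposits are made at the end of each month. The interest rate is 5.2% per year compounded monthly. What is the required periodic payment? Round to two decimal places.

Level ordinary annuity; solve FV = PMT × [((1+r)^n − 1)/r] for PMT.
Periodic rate r = 0.052/12 per month; n is counted in months.
With n = 204: PMT = 500,000 / ([((1+r)^n − 1)/r]) = A$1,530.19

A$1,530.19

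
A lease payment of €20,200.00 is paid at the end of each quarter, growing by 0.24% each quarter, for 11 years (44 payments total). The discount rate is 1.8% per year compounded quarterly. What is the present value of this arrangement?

Periodic rate r = 0.018/4 per quarter; n is counted in quarters.
Growing ordinary annuity: PV = PMT₁ × [1 − ((1+g)/(1+r))^n] / (r − g) = 20,200 × [1 − ((1+0.0024)/(1+r))^44] / (r − 0.0024) = €846,187.22.

€846,187.22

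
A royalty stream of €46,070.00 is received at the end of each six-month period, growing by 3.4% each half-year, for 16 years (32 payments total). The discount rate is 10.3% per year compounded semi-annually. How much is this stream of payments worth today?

€1,093,918.96

Periodic rate r = 0.103/2 per half-year; n is counted in half-years.
Growing ordinary annuity: PV = PMT₁ × [1 − ((1+g)/(1+r))^n] / (r − g) = 46,070 × [1 − ((1+0.034)/(1+r))^32] / (r − 0.034) = €1,093,918.96.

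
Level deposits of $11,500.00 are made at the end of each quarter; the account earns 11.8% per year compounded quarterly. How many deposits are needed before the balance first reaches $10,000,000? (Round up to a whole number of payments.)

113 payments

Periodic rate r = 0.118/4 per quarter; n is counted in quarters.
Ordinary annuity FV: 10,000,000 = 11,500 × [((1+r)^n − 1)/r].
(1+r)^n = 1 + 10,000,000 × r / 11,500, so n = ln(1 + 10,000,000·r/11,500) / ln(1+r) = 112.92.
Round up to a whole number of payments: n = 113.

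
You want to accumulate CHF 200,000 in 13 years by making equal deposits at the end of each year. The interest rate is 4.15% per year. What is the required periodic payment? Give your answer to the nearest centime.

CHF 11,915.61

Level ordinary annuity; solve FV = PMT × [((1+r)^n − 1)/r] for PMT.
Periodic rate r = 0.0415 per year.
With n = 13: PMT = 200,000 / ([((1+r)^n − 1)/r]) = CHF 11,915.61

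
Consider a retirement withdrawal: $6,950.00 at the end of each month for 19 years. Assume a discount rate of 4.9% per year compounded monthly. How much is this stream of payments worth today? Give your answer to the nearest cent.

This is an ordinary annuity: 228 payments of $6,950.00 at the end of each month.
Periodic rate r = 0.049/12 per month; n is counted in months.
PV = PMT × [(1 − (1+r)^−n)/r] = 6,950 × [1 − (1+r)^−228] / r = $1,029,892.57

$1,029,892.57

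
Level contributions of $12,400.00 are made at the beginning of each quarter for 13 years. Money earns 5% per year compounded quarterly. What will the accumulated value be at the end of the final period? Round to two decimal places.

This is an annuity due: 52 deposits of $12,400.00 at the beginning of each quarter.
Periodic rate r = 0.05/4 per quarter; n is counted in quarters.
FV = PMT × [((1+r)^n − 1)/r] × (1+r) = 12,400 × [(1+r)^52 − 1] / r × (1+r) = $911,833.21

$911,833.21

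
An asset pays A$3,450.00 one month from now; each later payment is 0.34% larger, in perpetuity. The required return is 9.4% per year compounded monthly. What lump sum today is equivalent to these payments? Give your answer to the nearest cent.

A$778,195.49

Periodic rate r = 0.094/12 per month.
Growing perpetuity (Gordon): PV = PMT₁ / (r − g) = 3,450 / (r − 0.0034) = A$778,195.49.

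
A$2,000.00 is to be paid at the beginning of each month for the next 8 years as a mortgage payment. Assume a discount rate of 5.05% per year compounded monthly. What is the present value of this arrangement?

A$158,345.80

This is an annuity due: 96 payments of A$2,000.00 at the beginning of each month.
Periodic rate r = 0.0505/12 per month; n is counted in months.
PV = PMT × [(1 − (1+r)^−n)/r] × (1+r) = 2,000 × [1 − (1+r)^−96] / r × (1+r) = A$158,345.80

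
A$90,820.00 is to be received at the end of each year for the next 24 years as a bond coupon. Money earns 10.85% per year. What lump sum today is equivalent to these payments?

This is an ordinary annuity: 24 payments of A$90,820.00 at the end of each year.
Periodic rate r = 0.1085 per year.
PV = PMT × [(1 − (1+r)^−n)/r] = 90,820 × [1 − (1+r)^−24] / r = A$766,403.48

A$766,403.48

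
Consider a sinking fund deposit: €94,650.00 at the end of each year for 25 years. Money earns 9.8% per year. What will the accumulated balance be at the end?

€9,033,102.56

This is an ordinary annuity: 25 deposits of €94,650.00 at the end of each year.
Periodic rate r = 0.098 per year.
FV = PMT × [((1+r)^n − 1)/r] = 94,650 × [(1+r)^25 − 1] / r = €9,033,102.56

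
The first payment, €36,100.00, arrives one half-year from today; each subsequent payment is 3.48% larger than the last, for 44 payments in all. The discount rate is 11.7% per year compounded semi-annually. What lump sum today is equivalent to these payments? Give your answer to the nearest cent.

Periodic rate r = 0.117/2 per half-year; n is counted in half-years.
Growing ordinary annuity: PV = PMT₁ × [1 − ((1+g)/(1+r))^n] / (r − g) = 36,100 × [1 − ((1+0.0348)/(1+r))^44] / (r − 0.0348) = €960,809.23.

€960,809.23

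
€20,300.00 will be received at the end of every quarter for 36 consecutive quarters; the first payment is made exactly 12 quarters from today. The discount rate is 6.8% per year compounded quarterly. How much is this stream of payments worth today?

Ordinary annuity of 36 payments, first payment at period 12.
Periodic rate r = 0.068/4 per quarter; n is counted in quarters.
The ordinary-annuity PV formula values the stream one period before the first payment (period 11); discount that back 11 periods:
PV₀ = 20,300 × [1 − (1+r)^−36] / r × (1+r)^−11 = €451,303.91

€451,303.91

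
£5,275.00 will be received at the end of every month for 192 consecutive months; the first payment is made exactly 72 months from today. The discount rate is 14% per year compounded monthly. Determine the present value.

Ordinary annuity of 192 payments, first payment at period 72.
Periodic rate r = 0.14/12 per month; n is counted in months.
The ordinary-annuity PV formula values the stream one period before the first payment (period 71); discount that back 71 periods:
PV₀ = 5,275 × [1 − (1+r)^−192] / r × (1+r)^−71 = £177,033.85

£177,033.85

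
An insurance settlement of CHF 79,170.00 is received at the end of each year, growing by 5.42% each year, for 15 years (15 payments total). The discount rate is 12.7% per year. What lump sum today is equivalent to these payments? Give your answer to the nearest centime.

Periodic rate r = 0.127 per year.
Growing ordinary annuity: PV = PMT₁ × [1 − ((1+g)/(1+r))^n] / (r − g) = 79,170 × [1 − ((1+0.0542)/(1+r))^15] / (r − 0.0542) = CHF 688,092.97.

CHF 688,092.97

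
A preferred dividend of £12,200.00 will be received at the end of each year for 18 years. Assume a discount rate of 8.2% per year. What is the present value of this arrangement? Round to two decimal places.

This is an ordinary annuity: 18 payments of £12,200.00 at the end of each year.
Periodic rate r = 0.082 per year.
PV = PMT × [(1 − (1+r)^−n)/r] = 12,200 × [1 − (1+r)^−18] / r = £112,767.82

£112,767.82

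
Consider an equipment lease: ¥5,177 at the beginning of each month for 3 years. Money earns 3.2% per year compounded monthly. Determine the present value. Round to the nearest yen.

¥177,954

This is an annuity due: 36 payments of ¥5,177 at the beginning of each month.
Periodic rate r = 0.032/12 per month; n is counted in months.
PV = PMT × [(1 − (1+r)^−n)/r] × (1+r) = 5,177 × [1 − (1+r)^−36] / r × (1+r) = ¥177,954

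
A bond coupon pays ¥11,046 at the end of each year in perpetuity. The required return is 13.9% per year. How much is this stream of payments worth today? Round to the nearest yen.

¥79,468

Periodic rate r = 0.139 per year.
Level perpetuity: PV = PMT / r = 11,046 / (0.139) = ¥79,468.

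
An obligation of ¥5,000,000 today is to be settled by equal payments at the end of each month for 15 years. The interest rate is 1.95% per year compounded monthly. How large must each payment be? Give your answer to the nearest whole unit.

Level ordinary annuity; solve PV = PMT × [(1 − (1+r)^−n)/r] for PMT.
Periodic rate r = 0.0195/12 per month; n is counted in months.
With n = 180: PMT = 5,000,000 / ([(1 − (1+r)^−n)/r]) = ¥32,060

¥32,060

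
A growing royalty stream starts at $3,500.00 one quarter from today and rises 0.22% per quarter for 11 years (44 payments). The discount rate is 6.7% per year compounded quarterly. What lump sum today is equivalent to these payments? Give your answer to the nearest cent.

Periodic rate r = 0.067/4 per quarter; n is counted in quarters.
Growing ordinary annuity: PV = PMT₁ × [1 − ((1+g)/(1+r))^n] / (r − g) = 3,500 × [1 − ((1+0.0022)/(1+r))^44] / (r − 0.0022) = $112,972.17.

$112,972.17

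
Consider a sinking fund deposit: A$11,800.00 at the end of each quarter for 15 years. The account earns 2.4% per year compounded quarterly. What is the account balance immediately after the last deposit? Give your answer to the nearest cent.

A$849,183.88

This is an ordinary annuity: 60 deposits of A$11,800.00 at the end of each quarter.
Periodic rate r = 0.024/4 per quarter; n is counted in quarters.
FV = PMT × [((1+r)^n − 1)/r] = 11,800 × [(1+r)^60 − 1] / r = A$849,183.88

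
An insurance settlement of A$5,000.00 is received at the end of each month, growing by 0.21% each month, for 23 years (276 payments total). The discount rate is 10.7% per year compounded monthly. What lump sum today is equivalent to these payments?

A$620,571.54

Periodic rate r = 0.107/12 per month; n is counted in months.
Growing ordinary annuity: PV = PMT₁ × [1 − ((1+g)/(1+r))^n] / (r − g) = 5,000 × [1 − ((1+0.0021)/(1+r))^276] / (r − 0.0021) = A$620,571.54.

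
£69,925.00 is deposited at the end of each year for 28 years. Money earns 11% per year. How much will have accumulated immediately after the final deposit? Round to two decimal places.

This is an ordinary annuity: 28 deposits of £69,925.00 at the end of each year.
Periodic rate r = 0.11 per year.
FV = PMT × [((1+r)^n − 1)/r] = 69,925 × [(1+r)^28 − 1] / r = £11,175,223.71

£11,175,223.71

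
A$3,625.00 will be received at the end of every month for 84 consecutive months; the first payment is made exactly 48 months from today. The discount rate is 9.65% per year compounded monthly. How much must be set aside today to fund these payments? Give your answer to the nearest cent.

Ordinary annuity of 84 payments, first payment at period 48.
Periodic rate r = 0.0965/12 per month; n is counted in months.
The ordinary-annuity PV formula values the stream one period before the first payment (period 47); discount that back 47 periods:
PV₀ = 3,625 × [1 − (1+r)^−84] / r × (1+r)^−47 = A$151,503.36

A$151,503.36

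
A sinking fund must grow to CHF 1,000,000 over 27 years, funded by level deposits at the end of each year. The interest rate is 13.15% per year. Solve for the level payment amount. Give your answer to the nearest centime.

CHF 4,852.78

Level ordinary annuity; solve FV = PMT × [((1+r)^n − 1)/r] for PMT.
Periodic rate r = 0.1315 per year.
With n = 27: PMT = 1,000,000 / ([((1+r)^n − 1)/r]) = CHF 4,852.78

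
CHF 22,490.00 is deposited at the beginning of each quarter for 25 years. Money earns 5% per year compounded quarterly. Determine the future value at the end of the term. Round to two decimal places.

CHF 4,487,558.93

This is an annuity due: 100 deposits of CHF 22,490.00 at the beginning of each quarter.
Periodic rate r = 0.05/4 per quarter; n is counted in quarters.
FV = PMT × [((1+r)^n − 1)/r] × (1+r) = 22,490 × [(1+r)^100 − 1] / r × (1+r) = CHF 4,487,558.93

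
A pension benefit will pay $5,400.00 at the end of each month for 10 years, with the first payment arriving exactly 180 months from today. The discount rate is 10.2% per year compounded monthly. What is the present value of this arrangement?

Ordinary annuity of 120 payments, first payment at period 180.
Periodic rate r = 0.102/12 per month; n is counted in months.
The ordinary-annuity PV formula values the stream one period before the first payment (period 179); discount that back 179 periods:
PV₀ = 5,400 × [1 − (1+r)^−120] / r × (1+r)^−179 = $89,064.58

$89,064.58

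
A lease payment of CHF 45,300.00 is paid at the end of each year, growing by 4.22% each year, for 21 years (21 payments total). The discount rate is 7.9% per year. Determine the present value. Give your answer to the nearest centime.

Periodic rate r = 0.079 per year.
Growing ordinary annuity: PV = PMT₁ × [1 − ((1+g)/(1+r))^n] / (r − g) = 45,300 × [1 − ((1+0.0422)/(1+r))^21] / (r − 0.0422) = CHF 636,997.35.

CHF 636,997.35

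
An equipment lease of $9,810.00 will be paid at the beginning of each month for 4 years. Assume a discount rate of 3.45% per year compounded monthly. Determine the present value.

This is an annuity due: 48 payments of $9,810.00 at the beginning of each month.
Periodic rate r = 0.0345/12 per month; n is counted in months.
PV = PMT × [(1 − (1+r)^−n)/r] × (1+r) = 9,810 × [1 − (1+r)^−48] / r × (1+r) = $440,507.94

$440,507.94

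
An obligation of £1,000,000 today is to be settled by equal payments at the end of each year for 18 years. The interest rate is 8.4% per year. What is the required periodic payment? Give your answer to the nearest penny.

Level ordinary annuity; solve PV = PMT × [(1 − (1+r)^−n)/r] for PMT.
Periodic rate r = 0.084 per year.
With n = 18: PMT = 1,000,000 / ([(1 − (1+r)^−n)/r]) = £109,680.41

£109,680.41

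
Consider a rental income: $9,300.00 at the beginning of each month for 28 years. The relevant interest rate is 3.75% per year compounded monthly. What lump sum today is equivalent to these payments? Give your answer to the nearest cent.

$1,938,919.09

This is an annuity due: 336 payments of $9,300.00 at the beginning of each month.
Periodic rate r = 0.0375/12 per month; n is counted in months.
PV = PMT × [(1 − (1+r)^−n)/r] × (1+r) = 9,300 × [1 − (1+r)^−336] / r × (1+r) = $1,938,919.09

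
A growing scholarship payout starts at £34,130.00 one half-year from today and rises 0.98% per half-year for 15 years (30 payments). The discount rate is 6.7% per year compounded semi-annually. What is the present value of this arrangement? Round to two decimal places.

Periodic rate r = 0.067/2 per half-year; n is counted in half-years.
Growing ordinary annuity: PV = PMT₁ × [1 − ((1+g)/(1+r))^n] / (r − g) = 34,130 × [1 − ((1+0.0098)/(1+r))^30] / (r − 0.0098) = £722,067.76.

£722,067.76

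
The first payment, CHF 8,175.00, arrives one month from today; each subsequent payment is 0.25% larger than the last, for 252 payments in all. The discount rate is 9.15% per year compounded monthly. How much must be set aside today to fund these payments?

Periodic rate r = 0.0915/12 per month; n is counted in months.
Growing ordinary annuity: PV = PMT₁ × [1 − ((1+g)/(1+r))^n] / (r − g) = 8,175 × [1 − ((1+0.0025)/(1+r))^252] / (r − 0.0025) = CHF 1,153,829.43.

CHF 1,153,829.43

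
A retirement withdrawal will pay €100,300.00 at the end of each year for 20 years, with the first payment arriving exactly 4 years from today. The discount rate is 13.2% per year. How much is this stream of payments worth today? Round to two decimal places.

Ordinary annuity of 20 payments, first payment at period 4.
Periodic rate r = 0.132 per year.
The ordinary-annuity PV formula values the stream one period before the first payment (period 3); discount that back 3 periods:
PV₀ = 100,300 × [1 − (1+r)^−20] / r × (1+r)^−3 = €479,947.56

€479,947.56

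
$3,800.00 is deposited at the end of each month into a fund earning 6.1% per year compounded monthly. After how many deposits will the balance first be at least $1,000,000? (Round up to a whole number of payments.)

168 payments

Periodic rate r = 0.061/12 per month; n is counted in months.
Ordinary annuity FV: 1,000,000 = 3,800 × [((1+r)^n − 1)/r].
(1+r)^n = 1 + 1,000,000 × r / 3,800, so n = ln(1 + 1,000,000·r/3,800) / ln(1+r) = 167.48.
Round up to a whole number of payments: n = 168.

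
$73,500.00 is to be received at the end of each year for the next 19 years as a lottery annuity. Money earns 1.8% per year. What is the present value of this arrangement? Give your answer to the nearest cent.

This is an ordinary annuity: 19 payments of $73,500.00 at the end of each year.
Periodic rate r = 0.018 per year.
PV = PMT × [(1 − (1+r)^−n)/r] = 73,500 × [1 − (1+r)^−19] / r = $1,173,909.10

$1,173,909.10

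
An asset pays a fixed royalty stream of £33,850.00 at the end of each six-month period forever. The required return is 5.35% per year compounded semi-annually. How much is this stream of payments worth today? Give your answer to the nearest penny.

£1,265,420.56

Periodic rate r = 0.0535/2 per half-year.
Level perpetuity: PV = PMT / r = 33,850 / (0.0535/2) = £1,265,420.56.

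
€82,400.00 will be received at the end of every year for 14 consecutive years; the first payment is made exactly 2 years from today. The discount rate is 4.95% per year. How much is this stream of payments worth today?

Ordinary annuity of 14 payments, first payment at period 2.
Periodic rate r = 0.0495 per year.
The ordinary-annuity PV formula values the stream one period before the first payment (period 1); discount that back 1 periods:
PV₀ = 82,400 × [1 − (1+r)^−14] / r × (1+r)^−1 = €779,668.17

€779,668.17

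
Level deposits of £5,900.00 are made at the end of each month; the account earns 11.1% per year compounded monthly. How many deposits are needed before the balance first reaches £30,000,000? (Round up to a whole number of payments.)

421 payments

Periodic rate r = 0.111/12 per month; n is counted in months.
Ordinary annuity FV: 30,000,000 = 5,900 × [((1+r)^n − 1)/r].
(1+r)^n = 1 + 30,000,000 × r / 5,900, so n = ln(1 + 30,000,000·r/5,900) / ln(1+r) = 420.52.
Round up to a whole number of payments: n = 421.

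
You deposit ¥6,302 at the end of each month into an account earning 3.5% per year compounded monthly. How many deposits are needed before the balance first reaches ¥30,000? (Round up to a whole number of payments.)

Periodic rate r = 0.035/12 per month; n is counted in months.
Ordinary annuity FV: 30,000 = 6,302 × [((1+r)^n − 1)/r].
(1+r)^n = 1 + 30,000 × r / 6,302, so n = ln(1 + 30,000·r/6,302) / ln(1+r) = 4.73.
Round up to a whole number of payments: n = 5.

5 payments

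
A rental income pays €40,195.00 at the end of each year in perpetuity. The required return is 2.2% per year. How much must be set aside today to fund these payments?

€1,827,045.45

Periodic rate r = 0.022 per year.
Level perpetuity: PV = PMT / r = 40,195 / (0.022) = €1,827,045.45.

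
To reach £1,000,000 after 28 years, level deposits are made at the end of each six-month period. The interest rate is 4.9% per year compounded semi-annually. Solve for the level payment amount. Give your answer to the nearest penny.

£8,511.22

Level ordinary annuity; solve FV = PMT × [((1+r)^n − 1)/r] for PMT.
Periodic rate r = 0.049/2 per half-year; n is counted in half-years.
With n = 56: PMT = 1,000,000 / ([((1+r)^n − 1)/r]) = £8,511.22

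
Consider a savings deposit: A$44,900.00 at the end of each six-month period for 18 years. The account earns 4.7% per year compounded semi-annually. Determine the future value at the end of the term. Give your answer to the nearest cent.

This is an ordinary annuity: 36 deposits of A$44,900.00 at the end of each six-month period.
Periodic rate r = 0.047/2 per half-year; n is counted in half-years.
FV = PMT × [((1+r)^n − 1)/r] = 44,900 × [(1+r)^36 − 1] / r = A$2,498,370.55

A$2,498,370.55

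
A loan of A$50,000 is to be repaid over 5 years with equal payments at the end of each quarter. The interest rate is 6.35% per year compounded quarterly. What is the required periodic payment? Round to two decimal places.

A$2,937.47

Level ordinary annuity; solve PV = PMT × [(1 − (1+r)^−n)/r] for PMT.
Periodic rate r = 0.0635/4 per quarter; n is counted in quarters.
With n = 20: PMT = 50,000 / ([(1 − (1+r)^−n)/r]) = A$2,937.47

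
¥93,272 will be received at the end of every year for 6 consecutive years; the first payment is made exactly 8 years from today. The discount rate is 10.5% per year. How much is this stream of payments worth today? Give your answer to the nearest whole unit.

¥199,018

Ordinary annuity of 6 payments, first payment at period 8.
Periodic rate r = 0.105 per year.
The ordinary-annuity PV formula values the stream one period before the first payment (period 7); discount that back 7 periods:
PV₀ = 93,272 × [1 − (1+r)^−6] / r × (1+r)^−7 = ¥199,018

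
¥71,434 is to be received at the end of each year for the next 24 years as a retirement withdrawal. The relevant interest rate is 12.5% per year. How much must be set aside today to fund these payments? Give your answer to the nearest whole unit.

This is an ordinary annuity: 24 payments of ¥71,434 at the end of each year.
Periodic rate r = 0.125 per year.
PV = PMT × [(1 − (1+r)^−n)/r] = 71,434 × [1 − (1+r)^−24] / r = ¥537,639

¥537,639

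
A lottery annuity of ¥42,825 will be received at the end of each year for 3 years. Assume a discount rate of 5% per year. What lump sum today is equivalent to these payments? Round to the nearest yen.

¥116,623

This is an ordinary annuity: 3 payments of ¥42,825 at the end of each year.
Periodic rate r = 0.05 per year.
PV = PMT × [(1 − (1+r)^−n)/r] = 42,825 × [1 − (1+r)^−3] / r = ¥116,623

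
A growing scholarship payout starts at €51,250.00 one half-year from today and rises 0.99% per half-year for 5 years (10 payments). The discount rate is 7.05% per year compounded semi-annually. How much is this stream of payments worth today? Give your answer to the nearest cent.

Periodic rate r = 0.0705/2 per half-year; n is counted in half-years.
Growing ordinary annuity: PV = PMT₁ × [1 − ((1+g)/(1+r))^n] / (r − g) = 51,250 × [1 − ((1+0.0099)/(1+r))^10] / (r − 0.0099) = €443,913.38.

€443,913.38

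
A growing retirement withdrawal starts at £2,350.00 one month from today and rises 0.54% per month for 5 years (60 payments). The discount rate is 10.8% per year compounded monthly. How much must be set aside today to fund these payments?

Periodic rate r = 0.108/12 per month; n is counted in months.
Growing ordinary annuity: PV = PMT₁ × [1 − ((1+g)/(1+r))^n] / (r − g) = 2,350 × [1 − ((1+0.0054)/(1+r))^60] / (r − 0.0054) = £125,999.04.

£125,999.04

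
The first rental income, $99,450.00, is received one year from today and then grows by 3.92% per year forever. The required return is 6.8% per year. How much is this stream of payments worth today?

$3,453,125.00

Periodic rate r = 0.068 per year.
Growing perpetuity (Gordon): PV = PMT₁ / (r − g) = 99,450 / (r − 0.0392) = $3,453,125.00.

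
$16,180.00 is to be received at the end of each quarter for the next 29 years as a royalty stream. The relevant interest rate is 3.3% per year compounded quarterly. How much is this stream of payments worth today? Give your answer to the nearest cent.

This is an ordinary annuity: 116 payments of $16,180.00 at the end of each quarter.
Periodic rate r = 0.033/4 per quarter; n is counted in quarters.
PV = PMT × [(1 − (1+r)^−n)/r] = 16,180 × [1 − (1+r)^−116] / r = $1,205,058.89

$1,205,058.89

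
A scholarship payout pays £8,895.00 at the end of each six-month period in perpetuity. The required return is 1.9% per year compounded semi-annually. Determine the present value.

Periodic rate r = 0.019/2 per half-year.
Level perpetuity: PV = PMT / r = 8,895 / (0.019/2) = £936,315.79.

£936,315.79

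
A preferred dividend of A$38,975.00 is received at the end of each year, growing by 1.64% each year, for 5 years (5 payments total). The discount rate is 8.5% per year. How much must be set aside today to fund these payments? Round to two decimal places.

Periodic rate r = 0.085 per year.
Growing ordinary annuity: PV = PMT₁ × [1 − ((1+g)/(1+r))^n] / (r − g) = 38,975 × [1 − ((1+0.0164)/(1+r))^5] / (r − 0.0164) = A$158,287.68.

A$158,287.68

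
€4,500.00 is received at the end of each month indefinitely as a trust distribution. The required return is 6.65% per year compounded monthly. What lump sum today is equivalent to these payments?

€812,030.08

Periodic rate r = 0.0665/12 per month.
Level perpetuity: PV = PMT / r = 4,500 / (0.0665/12) = €812,030.08.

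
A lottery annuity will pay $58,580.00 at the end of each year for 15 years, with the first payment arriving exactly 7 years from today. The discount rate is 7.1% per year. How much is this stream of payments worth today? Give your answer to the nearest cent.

Ordinary annuity of 15 payments, first payment at period 7.
Periodic rate r = 0.071 per year.
The ordinary-annuity PV formula values the stream one period before the first payment (period 6); discount that back 6 periods:
PV₀ = 58,580 × [1 − (1+r)^−15] / r × (1+r)^−6 = $351,312.04

$351,312.04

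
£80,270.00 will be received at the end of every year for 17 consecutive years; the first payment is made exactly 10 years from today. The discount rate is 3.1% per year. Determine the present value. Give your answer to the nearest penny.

£796,512.57

Ordinary annuity of 17 payments, first payment at period 10.
Periodic rate r = 0.031 per year.
The ordinary-annuity PV formula values the stream one period before the first payment (period 9); discount that back 9 periods:
PV₀ = 80,270 × [1 − (1+r)^−17] / r × (1+r)^−9 = £796,512.57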